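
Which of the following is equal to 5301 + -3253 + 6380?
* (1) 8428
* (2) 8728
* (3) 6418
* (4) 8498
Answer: 1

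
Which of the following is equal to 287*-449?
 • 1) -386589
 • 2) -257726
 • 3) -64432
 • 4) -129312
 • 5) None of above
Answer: 5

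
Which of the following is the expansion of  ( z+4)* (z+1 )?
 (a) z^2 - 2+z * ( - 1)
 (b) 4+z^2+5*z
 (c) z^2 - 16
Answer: b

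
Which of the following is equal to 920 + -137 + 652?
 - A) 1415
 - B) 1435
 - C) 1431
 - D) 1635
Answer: B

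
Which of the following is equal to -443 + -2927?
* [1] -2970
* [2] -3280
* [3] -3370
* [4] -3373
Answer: 3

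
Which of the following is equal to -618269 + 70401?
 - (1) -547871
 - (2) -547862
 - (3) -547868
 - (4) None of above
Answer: 3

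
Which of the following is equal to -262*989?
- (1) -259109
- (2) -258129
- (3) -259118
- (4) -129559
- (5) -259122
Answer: 3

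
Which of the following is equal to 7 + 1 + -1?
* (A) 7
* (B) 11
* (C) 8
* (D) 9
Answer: A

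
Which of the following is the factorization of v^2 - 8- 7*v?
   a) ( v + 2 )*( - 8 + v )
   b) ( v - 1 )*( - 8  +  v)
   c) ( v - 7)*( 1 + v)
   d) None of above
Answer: d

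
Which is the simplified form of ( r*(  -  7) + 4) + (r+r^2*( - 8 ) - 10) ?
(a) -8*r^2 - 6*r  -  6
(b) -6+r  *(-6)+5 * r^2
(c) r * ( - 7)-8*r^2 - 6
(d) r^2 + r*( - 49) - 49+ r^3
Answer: a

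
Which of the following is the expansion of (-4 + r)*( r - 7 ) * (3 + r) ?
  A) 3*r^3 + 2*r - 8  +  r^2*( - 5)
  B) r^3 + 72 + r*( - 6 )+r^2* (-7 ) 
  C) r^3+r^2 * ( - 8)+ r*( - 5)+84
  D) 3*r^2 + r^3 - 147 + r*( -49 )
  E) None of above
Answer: C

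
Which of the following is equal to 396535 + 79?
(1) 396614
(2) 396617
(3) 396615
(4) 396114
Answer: 1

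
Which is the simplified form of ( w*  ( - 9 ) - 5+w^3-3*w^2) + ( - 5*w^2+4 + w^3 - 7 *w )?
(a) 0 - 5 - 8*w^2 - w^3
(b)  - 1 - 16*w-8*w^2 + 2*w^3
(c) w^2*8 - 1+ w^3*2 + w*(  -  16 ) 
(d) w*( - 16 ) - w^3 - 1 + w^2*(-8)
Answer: b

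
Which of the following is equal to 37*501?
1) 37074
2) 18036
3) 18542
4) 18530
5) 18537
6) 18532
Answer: 5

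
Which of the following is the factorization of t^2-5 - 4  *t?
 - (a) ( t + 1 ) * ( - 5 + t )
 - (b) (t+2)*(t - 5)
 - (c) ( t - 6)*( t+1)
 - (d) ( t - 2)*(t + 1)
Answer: a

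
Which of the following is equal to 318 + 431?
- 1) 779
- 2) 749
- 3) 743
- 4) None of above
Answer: 2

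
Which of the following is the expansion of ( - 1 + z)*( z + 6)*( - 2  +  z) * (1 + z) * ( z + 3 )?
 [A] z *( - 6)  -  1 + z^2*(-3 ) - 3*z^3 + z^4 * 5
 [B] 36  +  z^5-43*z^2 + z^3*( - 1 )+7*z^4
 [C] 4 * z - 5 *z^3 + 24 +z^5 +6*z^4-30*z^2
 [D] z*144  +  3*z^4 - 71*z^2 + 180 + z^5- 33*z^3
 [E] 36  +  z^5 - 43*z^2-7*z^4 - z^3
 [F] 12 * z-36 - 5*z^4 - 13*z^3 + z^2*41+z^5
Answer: B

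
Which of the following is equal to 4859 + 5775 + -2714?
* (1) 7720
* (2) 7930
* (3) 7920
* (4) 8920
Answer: 3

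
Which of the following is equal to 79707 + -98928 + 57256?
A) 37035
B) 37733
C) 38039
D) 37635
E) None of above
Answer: E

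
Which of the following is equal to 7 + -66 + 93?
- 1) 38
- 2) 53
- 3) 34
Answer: 3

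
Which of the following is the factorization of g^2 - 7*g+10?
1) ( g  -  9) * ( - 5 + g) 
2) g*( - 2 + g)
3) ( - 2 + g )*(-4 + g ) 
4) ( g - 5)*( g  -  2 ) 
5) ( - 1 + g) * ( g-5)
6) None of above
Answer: 4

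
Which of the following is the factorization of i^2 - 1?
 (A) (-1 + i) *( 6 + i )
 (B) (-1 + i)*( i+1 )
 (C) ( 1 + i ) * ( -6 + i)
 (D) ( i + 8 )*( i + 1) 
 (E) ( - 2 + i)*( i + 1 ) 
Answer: B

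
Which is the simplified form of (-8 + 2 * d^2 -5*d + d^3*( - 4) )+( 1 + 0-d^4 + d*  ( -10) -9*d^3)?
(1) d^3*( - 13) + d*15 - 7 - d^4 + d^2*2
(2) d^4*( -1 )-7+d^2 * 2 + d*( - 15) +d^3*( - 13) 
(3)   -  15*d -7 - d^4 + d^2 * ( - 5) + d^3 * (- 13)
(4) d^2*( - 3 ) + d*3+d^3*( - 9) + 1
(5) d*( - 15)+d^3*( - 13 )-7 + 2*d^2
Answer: 2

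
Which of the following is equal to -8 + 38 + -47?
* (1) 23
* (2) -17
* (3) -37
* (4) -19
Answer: 2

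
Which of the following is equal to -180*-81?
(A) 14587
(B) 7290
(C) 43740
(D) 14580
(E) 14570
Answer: D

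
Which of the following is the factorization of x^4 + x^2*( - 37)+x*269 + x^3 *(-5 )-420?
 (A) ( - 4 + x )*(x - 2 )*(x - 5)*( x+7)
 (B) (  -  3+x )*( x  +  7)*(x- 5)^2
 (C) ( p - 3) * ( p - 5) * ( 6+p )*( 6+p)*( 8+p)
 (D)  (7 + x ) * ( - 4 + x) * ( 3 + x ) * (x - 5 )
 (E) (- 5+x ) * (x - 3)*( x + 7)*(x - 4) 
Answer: E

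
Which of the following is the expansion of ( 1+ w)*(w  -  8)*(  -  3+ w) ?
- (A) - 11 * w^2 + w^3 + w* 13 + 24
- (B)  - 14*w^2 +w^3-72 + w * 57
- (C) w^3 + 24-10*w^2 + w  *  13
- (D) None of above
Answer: C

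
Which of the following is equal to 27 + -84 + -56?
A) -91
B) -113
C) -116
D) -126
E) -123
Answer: B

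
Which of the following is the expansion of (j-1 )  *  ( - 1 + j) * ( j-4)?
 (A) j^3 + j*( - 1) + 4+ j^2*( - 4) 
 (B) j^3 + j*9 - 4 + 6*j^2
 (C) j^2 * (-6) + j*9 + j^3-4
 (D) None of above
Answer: C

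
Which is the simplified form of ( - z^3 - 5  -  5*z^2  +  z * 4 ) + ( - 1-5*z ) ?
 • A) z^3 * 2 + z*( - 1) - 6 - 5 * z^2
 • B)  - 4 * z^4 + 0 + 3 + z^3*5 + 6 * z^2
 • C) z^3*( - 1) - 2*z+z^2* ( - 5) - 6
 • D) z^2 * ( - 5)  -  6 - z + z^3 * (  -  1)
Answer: D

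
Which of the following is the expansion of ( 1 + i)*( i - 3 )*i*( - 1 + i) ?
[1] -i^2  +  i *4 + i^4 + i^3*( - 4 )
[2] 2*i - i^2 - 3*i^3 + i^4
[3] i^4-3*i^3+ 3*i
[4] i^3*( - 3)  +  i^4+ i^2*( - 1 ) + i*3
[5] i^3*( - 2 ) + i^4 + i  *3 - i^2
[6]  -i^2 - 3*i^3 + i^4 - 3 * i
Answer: 4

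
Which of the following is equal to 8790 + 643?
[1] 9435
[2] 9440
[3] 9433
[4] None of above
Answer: 3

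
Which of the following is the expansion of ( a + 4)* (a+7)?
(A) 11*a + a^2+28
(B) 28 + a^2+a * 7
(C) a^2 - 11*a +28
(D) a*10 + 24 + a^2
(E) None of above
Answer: A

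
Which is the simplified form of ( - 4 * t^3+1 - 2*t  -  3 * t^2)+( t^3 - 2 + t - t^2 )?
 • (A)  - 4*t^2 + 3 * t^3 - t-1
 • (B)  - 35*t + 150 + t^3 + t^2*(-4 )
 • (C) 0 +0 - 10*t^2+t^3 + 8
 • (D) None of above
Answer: D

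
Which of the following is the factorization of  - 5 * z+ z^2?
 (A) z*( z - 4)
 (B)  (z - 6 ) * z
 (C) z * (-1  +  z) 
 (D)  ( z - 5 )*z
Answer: D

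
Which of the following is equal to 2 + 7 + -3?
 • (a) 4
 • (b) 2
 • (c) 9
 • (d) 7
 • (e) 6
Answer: e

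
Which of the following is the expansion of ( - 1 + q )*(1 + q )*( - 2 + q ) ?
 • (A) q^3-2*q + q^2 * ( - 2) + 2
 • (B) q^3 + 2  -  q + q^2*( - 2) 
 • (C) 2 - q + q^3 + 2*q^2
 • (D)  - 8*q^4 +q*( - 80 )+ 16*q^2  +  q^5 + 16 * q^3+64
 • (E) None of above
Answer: B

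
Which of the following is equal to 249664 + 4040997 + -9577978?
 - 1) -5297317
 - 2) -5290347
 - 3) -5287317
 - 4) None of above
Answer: 3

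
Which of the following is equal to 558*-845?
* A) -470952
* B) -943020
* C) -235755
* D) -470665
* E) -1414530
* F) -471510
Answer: F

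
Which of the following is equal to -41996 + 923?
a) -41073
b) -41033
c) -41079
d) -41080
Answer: a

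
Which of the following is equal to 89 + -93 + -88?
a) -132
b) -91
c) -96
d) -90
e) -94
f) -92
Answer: f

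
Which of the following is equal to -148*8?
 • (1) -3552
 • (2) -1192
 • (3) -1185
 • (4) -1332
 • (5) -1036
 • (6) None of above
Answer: 6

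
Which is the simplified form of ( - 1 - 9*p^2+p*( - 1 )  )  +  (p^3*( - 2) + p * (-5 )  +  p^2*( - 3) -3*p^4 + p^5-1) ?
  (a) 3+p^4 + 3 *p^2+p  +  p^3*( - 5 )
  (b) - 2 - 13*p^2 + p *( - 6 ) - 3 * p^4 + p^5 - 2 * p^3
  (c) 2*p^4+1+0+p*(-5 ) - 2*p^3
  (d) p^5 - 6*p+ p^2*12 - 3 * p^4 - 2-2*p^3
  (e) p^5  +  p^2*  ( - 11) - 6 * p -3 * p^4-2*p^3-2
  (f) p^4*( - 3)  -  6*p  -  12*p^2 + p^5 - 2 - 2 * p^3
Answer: f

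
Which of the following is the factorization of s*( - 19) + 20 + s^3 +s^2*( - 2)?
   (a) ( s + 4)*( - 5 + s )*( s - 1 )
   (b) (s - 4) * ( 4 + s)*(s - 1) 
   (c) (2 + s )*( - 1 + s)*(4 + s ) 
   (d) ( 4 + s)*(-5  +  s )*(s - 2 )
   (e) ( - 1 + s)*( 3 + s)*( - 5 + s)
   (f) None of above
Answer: a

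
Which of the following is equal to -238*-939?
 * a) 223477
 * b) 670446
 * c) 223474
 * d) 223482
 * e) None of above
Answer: d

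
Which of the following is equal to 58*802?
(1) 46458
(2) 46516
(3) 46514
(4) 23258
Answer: 2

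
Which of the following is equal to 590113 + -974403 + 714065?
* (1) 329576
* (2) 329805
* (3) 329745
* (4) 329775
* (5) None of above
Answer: 4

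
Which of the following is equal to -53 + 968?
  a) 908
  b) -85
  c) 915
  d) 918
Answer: c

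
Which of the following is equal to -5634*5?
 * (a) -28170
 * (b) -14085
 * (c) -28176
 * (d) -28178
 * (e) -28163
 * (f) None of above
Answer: a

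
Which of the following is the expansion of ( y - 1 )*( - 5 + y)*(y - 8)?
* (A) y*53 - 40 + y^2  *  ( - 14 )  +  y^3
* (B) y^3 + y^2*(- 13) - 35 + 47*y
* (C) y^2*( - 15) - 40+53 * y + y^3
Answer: A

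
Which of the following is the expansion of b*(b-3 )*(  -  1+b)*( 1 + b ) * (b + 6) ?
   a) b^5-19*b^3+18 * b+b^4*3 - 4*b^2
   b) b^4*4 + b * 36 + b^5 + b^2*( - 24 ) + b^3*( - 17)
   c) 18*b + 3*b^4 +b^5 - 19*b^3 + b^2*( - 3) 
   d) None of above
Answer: c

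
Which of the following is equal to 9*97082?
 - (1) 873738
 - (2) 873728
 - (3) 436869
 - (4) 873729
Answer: 1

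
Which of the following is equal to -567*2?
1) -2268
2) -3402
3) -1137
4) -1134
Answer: 4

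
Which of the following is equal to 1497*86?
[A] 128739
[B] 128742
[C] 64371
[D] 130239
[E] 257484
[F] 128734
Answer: B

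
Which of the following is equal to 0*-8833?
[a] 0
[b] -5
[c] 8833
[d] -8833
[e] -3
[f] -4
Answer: a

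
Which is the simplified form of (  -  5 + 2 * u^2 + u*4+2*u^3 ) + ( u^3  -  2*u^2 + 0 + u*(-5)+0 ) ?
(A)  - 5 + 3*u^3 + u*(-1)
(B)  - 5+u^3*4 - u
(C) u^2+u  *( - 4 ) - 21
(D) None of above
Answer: A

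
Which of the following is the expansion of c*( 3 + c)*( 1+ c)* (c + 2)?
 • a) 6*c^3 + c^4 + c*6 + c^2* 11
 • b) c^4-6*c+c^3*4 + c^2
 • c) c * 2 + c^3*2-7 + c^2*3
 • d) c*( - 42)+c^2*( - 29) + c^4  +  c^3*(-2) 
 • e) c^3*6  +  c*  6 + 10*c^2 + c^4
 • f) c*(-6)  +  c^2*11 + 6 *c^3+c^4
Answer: a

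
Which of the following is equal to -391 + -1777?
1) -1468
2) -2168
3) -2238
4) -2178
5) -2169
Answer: 2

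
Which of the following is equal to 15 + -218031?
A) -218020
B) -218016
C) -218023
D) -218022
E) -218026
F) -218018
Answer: B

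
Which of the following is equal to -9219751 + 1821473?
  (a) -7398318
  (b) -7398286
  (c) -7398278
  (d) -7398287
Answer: c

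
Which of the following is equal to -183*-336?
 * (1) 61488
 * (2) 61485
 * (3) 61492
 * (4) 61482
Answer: 1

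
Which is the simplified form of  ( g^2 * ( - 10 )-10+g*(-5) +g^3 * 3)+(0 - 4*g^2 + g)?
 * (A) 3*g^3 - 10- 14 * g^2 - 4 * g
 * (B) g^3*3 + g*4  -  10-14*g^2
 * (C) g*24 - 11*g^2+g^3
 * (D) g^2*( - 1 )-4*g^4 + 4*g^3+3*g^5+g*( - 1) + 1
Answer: A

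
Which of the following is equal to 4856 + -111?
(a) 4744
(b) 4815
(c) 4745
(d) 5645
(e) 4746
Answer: c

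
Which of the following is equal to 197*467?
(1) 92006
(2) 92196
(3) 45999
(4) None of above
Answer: 4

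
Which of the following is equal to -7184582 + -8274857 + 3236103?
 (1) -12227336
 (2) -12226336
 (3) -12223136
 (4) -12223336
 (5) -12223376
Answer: 4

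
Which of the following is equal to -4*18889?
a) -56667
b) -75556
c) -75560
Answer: b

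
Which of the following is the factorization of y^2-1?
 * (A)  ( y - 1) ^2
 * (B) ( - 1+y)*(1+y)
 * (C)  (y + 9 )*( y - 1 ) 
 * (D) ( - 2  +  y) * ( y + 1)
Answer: B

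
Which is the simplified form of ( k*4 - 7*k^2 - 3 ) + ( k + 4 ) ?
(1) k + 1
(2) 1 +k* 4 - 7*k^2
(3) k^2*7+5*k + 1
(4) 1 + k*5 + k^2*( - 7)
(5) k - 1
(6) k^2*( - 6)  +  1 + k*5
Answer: 4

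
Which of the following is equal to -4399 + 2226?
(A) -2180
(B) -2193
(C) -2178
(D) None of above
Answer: D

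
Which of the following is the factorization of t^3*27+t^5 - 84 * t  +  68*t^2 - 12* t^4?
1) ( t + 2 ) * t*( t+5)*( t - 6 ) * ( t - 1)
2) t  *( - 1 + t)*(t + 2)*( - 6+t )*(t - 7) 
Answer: 2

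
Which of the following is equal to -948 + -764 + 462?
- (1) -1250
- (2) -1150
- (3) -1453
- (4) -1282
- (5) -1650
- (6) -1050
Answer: 1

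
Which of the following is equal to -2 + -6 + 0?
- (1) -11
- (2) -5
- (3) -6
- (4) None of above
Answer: 4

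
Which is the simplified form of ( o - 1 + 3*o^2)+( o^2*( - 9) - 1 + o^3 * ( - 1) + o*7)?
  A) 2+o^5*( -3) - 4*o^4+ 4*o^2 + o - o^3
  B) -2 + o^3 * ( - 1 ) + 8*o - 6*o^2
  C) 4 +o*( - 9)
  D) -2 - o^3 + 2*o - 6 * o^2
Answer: B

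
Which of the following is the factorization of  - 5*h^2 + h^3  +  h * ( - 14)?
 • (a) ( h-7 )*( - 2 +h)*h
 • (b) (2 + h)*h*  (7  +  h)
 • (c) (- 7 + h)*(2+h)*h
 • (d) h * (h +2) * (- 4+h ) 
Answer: c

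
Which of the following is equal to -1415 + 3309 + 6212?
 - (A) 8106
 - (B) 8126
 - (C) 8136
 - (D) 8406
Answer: A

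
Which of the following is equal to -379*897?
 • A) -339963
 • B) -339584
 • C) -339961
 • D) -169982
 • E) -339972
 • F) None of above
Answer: A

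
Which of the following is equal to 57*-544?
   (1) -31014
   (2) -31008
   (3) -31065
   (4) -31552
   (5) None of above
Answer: 2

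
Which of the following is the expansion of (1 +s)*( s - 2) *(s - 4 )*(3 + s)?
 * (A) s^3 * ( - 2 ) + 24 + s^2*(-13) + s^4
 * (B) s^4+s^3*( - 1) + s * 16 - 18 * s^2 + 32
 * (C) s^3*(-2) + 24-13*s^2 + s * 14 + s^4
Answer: C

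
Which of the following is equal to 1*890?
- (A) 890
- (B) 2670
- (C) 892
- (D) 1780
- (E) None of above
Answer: A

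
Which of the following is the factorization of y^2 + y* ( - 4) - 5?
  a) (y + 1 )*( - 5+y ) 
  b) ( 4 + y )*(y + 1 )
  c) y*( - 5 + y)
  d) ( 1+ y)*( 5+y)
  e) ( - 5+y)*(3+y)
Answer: a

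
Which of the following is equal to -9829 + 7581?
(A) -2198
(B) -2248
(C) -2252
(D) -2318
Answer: B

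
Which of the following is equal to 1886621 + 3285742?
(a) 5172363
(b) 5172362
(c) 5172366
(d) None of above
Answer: a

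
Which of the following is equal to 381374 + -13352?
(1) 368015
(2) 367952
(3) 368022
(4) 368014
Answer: 3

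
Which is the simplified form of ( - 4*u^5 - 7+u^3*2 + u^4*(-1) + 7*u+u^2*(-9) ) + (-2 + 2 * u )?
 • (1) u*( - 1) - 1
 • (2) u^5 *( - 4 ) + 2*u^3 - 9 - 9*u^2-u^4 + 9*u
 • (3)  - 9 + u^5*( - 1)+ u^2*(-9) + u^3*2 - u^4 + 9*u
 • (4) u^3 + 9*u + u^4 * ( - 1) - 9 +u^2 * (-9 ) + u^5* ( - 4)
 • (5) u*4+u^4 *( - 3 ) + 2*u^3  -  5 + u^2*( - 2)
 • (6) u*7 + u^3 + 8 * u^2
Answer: 2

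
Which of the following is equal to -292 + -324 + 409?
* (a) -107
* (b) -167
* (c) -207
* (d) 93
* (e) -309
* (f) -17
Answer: c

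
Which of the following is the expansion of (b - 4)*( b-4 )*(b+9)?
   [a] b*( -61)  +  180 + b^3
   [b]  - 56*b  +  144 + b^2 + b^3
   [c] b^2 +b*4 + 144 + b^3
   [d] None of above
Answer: b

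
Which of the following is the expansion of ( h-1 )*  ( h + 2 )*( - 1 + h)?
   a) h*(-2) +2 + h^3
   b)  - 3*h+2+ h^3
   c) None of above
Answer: b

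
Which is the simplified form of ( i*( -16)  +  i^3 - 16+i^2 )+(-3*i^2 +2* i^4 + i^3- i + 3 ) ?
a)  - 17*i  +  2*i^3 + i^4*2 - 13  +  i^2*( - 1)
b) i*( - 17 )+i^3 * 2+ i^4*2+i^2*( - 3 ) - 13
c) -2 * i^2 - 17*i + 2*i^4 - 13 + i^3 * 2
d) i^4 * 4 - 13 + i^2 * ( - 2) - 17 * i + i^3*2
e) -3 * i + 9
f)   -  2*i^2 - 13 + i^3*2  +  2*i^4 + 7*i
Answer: c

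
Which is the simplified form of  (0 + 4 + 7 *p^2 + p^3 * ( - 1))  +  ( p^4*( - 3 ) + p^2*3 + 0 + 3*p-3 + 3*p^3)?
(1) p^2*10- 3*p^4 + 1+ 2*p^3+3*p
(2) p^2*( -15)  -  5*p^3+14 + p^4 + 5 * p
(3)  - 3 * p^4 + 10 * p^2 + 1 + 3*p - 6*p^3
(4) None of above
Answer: 1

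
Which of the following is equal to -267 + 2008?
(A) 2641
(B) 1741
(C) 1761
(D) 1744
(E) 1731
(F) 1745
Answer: B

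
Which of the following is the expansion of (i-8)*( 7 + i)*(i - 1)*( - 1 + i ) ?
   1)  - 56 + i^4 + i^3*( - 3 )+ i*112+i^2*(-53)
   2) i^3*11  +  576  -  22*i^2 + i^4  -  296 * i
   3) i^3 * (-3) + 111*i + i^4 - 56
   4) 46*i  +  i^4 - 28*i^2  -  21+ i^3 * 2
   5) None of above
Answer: 5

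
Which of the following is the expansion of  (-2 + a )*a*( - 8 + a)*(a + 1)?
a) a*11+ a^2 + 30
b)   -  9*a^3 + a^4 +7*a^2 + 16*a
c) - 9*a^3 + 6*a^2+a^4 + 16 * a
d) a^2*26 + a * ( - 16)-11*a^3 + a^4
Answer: c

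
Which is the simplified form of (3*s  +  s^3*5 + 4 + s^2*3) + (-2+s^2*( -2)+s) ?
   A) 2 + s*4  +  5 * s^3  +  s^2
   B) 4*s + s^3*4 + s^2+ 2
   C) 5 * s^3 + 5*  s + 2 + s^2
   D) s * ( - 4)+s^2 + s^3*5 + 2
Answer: A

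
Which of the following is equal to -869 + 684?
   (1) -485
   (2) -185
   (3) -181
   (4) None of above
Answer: 2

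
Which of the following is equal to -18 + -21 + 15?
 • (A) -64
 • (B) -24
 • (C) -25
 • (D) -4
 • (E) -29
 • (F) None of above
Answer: B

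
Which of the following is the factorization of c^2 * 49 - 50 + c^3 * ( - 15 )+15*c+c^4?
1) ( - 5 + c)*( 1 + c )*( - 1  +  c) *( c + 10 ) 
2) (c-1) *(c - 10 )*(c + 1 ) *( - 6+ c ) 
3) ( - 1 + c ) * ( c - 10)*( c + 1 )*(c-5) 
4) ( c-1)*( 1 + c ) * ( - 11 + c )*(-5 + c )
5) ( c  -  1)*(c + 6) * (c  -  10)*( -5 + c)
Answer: 3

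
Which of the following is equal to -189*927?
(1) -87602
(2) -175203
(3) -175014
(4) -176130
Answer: 2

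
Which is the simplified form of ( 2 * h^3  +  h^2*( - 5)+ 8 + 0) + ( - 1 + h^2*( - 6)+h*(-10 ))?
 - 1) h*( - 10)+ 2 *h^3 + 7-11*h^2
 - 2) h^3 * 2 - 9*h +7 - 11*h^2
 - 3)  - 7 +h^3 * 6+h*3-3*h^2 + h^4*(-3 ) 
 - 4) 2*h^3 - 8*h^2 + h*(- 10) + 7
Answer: 1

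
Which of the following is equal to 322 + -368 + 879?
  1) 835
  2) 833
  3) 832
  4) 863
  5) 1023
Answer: 2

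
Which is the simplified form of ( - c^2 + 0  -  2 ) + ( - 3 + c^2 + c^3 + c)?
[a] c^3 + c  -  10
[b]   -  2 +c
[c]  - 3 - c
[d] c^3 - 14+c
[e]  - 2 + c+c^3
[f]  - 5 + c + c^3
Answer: f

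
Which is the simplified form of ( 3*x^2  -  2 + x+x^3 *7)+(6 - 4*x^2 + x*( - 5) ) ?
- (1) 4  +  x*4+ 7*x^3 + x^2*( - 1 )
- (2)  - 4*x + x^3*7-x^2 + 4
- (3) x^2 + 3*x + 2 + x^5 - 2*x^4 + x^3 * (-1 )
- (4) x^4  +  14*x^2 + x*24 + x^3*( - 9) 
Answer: 2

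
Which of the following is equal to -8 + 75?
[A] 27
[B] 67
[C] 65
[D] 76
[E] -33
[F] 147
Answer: B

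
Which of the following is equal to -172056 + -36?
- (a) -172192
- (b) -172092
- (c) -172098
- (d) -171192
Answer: b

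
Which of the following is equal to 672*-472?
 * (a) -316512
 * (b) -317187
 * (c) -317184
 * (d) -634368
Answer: c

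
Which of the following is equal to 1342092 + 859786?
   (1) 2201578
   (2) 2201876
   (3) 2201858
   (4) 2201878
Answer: 4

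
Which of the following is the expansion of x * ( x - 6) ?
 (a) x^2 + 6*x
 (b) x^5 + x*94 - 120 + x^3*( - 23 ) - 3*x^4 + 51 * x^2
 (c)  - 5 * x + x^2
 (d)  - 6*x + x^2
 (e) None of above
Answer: d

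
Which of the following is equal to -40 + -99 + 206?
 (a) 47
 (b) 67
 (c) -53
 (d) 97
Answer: b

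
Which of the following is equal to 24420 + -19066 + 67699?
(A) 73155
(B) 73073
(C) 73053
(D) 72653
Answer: C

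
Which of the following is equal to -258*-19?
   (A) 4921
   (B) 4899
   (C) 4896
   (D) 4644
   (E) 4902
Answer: E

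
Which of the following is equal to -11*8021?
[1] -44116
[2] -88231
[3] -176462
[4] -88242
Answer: 2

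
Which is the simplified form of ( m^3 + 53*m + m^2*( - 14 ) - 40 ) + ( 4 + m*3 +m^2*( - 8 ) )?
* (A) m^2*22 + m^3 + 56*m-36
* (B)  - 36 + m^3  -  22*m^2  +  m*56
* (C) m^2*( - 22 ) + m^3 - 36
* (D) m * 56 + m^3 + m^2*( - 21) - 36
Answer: B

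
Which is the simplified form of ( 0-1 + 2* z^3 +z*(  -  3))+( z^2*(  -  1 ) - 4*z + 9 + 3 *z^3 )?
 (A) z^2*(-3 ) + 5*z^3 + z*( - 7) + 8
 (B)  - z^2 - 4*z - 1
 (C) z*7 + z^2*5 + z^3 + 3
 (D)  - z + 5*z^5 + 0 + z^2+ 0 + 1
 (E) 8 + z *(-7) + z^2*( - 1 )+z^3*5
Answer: E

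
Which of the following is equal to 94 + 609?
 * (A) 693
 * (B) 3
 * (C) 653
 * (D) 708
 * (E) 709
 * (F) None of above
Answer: F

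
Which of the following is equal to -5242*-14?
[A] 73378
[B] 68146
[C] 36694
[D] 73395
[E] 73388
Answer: E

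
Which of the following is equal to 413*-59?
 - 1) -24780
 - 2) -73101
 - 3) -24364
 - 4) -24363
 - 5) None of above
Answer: 5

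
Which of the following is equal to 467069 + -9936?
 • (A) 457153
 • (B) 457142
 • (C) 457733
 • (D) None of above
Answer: D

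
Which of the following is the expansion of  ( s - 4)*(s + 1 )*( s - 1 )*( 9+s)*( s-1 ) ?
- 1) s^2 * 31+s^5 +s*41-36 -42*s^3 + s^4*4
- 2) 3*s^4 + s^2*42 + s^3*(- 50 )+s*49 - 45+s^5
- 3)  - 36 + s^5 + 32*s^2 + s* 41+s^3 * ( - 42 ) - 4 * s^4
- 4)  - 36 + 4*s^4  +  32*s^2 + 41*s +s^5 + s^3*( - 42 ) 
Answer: 4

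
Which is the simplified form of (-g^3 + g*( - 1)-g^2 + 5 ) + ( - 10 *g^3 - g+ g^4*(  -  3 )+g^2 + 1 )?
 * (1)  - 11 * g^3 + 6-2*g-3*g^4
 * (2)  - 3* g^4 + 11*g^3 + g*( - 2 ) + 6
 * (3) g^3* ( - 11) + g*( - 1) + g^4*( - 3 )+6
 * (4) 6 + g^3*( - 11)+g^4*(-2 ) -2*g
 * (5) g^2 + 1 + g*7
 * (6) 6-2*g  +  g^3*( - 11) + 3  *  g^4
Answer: 1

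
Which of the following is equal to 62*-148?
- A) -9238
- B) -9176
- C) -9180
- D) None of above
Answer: B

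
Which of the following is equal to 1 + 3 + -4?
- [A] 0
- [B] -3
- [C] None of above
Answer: A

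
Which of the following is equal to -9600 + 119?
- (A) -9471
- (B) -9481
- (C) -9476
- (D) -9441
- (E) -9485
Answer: B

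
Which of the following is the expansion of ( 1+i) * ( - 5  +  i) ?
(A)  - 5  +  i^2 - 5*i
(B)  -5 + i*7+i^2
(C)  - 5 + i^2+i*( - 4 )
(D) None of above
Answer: C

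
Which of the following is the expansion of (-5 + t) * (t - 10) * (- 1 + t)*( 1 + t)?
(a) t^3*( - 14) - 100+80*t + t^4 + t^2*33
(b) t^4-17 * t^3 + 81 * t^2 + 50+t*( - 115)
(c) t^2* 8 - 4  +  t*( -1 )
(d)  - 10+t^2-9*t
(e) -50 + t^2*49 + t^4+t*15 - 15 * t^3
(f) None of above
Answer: e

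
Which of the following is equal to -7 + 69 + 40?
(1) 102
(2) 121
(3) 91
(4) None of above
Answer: 1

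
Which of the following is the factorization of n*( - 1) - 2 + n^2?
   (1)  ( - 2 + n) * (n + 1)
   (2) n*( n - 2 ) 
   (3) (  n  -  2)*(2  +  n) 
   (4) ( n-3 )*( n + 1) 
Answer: 1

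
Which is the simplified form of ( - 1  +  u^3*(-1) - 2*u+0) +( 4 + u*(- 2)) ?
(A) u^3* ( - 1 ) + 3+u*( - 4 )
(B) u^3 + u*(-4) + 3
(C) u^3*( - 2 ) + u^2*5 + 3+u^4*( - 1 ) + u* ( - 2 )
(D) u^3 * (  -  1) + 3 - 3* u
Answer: A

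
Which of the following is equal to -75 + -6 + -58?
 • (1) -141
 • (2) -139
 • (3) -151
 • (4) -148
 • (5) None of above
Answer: 2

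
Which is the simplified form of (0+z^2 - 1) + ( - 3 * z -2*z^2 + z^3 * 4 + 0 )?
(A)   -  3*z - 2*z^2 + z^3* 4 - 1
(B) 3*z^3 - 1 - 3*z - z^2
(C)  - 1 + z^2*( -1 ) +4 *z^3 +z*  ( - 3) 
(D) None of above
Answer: C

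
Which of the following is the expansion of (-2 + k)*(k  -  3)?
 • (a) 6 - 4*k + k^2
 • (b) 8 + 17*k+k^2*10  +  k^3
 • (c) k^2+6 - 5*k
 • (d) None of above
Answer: c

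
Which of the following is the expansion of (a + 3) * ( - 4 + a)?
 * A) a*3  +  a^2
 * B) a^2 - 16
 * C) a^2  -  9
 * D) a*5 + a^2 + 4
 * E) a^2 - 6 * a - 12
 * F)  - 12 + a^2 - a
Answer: F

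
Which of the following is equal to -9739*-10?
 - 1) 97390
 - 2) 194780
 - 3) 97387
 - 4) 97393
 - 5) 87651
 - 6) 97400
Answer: 1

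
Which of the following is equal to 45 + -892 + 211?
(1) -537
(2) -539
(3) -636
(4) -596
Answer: 3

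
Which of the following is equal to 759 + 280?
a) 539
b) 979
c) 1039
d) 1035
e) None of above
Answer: c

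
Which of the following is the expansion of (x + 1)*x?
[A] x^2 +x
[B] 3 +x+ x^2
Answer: A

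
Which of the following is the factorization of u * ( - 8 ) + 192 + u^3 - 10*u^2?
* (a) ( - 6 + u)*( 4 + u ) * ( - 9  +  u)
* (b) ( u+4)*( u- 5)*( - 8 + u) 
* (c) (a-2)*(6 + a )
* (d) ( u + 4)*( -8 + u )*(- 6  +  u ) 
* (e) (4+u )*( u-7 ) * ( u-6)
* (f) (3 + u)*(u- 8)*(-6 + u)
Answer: d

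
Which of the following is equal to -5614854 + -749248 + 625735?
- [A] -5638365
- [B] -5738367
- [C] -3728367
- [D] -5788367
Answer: B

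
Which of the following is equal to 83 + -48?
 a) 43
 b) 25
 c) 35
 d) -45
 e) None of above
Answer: c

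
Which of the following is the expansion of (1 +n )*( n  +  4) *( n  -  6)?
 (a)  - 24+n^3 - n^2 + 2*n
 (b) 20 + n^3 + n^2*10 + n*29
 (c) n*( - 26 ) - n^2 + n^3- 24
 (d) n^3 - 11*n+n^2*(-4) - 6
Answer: c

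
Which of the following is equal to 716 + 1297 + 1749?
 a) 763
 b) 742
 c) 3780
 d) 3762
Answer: d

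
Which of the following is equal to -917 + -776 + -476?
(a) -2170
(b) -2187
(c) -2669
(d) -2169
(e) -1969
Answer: d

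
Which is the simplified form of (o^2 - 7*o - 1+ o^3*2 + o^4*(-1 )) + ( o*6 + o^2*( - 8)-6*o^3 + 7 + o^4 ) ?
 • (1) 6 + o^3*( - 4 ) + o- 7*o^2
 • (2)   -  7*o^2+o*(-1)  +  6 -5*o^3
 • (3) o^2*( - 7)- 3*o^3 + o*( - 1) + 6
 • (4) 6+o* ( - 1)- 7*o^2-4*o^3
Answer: 4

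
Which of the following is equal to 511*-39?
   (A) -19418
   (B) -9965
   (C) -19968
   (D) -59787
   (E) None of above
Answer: E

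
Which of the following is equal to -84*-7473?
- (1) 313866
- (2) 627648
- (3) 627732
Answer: 3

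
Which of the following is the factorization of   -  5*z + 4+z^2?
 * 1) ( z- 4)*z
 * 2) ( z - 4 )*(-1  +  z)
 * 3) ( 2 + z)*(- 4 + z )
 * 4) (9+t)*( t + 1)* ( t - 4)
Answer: 2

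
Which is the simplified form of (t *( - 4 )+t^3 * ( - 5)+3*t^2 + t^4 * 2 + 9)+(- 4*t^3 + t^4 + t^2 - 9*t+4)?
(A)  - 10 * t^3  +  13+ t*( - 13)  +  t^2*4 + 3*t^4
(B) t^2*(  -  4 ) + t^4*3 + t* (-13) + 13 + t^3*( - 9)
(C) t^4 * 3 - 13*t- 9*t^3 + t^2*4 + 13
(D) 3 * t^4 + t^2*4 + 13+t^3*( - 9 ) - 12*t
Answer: C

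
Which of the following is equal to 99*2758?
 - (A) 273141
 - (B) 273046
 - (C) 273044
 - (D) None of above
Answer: D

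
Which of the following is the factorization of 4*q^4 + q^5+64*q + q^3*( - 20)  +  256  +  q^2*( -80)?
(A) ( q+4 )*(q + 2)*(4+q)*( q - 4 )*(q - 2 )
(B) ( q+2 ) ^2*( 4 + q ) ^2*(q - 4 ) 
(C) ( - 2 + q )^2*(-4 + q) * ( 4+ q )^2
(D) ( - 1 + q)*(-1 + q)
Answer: A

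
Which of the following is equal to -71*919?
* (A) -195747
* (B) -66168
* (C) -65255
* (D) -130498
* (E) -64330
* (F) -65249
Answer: F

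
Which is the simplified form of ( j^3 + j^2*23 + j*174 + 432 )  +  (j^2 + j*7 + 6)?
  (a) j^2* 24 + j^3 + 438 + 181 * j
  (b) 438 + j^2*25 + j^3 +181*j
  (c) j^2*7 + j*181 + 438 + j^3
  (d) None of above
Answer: a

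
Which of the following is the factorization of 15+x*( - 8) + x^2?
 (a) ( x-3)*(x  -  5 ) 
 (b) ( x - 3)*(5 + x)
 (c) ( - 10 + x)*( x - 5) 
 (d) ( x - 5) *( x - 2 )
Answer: a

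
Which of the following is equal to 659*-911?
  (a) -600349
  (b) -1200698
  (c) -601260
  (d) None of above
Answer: a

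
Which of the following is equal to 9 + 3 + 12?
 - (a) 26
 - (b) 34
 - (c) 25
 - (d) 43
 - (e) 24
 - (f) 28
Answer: e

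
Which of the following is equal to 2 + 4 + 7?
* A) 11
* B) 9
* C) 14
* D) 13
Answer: D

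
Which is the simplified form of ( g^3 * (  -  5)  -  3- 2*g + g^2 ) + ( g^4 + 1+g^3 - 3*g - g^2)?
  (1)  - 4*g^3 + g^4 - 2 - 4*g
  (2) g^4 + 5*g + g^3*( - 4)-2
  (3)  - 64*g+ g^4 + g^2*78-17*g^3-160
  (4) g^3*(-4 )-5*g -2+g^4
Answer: 4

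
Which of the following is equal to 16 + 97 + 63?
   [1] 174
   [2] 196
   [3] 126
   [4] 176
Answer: 4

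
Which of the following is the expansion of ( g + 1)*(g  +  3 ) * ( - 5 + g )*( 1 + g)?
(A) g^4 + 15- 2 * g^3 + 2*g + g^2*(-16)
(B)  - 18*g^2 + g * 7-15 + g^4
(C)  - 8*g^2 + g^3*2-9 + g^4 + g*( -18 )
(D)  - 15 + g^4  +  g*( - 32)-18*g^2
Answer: D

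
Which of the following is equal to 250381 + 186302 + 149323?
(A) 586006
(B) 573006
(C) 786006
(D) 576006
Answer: A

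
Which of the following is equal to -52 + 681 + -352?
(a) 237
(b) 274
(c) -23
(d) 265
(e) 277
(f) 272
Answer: e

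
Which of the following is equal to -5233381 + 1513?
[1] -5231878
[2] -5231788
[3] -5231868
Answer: 3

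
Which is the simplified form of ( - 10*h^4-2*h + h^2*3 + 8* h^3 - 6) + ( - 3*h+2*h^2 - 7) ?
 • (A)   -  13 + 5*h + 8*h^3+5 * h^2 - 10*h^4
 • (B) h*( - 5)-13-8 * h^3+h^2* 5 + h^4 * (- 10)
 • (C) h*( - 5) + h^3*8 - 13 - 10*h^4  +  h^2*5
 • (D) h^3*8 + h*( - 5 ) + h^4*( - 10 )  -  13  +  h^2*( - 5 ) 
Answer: C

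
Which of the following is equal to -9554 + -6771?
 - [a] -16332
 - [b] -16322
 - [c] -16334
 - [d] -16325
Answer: d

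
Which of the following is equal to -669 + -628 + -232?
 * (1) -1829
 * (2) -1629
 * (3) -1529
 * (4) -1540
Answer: 3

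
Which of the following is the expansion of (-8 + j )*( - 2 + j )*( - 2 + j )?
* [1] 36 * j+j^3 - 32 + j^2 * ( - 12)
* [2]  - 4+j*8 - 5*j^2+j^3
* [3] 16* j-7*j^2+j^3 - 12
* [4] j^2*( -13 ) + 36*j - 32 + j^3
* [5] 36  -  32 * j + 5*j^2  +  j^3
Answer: 1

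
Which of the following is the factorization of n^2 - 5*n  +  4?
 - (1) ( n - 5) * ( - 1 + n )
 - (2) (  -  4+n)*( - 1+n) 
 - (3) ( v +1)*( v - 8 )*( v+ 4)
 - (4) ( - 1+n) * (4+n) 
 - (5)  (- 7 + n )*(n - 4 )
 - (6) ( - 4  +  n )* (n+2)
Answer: 2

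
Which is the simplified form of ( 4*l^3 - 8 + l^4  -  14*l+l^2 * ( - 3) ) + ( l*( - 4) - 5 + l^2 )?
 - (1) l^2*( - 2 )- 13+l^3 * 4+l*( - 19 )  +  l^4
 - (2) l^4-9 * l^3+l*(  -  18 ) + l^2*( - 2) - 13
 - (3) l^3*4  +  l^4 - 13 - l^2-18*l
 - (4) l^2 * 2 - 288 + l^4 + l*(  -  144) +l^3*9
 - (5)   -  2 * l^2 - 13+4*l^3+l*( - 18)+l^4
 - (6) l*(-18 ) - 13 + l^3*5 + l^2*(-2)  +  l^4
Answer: 5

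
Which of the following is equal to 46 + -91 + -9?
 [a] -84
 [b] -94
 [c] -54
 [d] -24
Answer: c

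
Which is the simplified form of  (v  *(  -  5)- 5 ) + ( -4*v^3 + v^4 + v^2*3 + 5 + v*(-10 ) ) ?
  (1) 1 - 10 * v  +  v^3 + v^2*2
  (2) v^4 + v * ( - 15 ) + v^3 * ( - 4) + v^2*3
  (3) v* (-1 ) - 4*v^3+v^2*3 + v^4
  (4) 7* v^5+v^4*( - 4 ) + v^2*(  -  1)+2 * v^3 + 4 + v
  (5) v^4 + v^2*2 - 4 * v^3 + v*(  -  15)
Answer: 2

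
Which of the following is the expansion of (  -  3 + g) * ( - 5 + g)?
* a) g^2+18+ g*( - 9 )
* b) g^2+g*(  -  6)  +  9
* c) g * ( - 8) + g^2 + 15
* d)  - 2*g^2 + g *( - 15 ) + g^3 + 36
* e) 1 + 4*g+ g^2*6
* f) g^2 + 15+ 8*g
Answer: c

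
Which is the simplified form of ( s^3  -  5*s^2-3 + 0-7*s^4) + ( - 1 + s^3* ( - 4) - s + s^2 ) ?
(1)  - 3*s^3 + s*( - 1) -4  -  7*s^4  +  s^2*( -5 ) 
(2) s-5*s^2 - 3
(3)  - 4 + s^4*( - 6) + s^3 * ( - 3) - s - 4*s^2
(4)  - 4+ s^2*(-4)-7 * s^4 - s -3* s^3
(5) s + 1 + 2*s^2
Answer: 4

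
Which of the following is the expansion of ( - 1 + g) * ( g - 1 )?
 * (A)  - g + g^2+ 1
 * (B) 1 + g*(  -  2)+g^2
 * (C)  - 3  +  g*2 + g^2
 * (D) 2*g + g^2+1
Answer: B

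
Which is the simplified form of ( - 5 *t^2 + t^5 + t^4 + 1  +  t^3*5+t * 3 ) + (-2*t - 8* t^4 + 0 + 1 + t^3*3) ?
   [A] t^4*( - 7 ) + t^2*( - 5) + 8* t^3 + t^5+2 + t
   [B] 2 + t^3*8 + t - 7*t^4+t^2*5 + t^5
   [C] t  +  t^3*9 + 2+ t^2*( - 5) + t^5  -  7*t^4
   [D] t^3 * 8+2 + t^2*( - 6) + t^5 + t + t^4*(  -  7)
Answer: A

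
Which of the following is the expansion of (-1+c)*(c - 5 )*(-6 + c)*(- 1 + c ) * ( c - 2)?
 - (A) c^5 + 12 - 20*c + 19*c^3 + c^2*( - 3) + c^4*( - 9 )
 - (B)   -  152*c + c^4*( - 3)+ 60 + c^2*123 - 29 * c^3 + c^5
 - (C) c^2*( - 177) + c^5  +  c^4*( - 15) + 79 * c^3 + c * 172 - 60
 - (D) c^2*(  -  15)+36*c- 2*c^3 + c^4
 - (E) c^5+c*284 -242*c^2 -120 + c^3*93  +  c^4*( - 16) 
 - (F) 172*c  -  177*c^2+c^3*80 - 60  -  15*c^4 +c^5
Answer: C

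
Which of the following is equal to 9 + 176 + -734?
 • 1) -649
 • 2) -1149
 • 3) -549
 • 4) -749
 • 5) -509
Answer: 3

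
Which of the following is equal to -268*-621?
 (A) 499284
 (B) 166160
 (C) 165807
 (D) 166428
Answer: D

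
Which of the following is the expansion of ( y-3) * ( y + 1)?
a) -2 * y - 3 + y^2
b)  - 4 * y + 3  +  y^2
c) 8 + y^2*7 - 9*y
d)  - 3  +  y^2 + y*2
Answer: a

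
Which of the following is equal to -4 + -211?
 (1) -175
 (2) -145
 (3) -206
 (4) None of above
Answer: 4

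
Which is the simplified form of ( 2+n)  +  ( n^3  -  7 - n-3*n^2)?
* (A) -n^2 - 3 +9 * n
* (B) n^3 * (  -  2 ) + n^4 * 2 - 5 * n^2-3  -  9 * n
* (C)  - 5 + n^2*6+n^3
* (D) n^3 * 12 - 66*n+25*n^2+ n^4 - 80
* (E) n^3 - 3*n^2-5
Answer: E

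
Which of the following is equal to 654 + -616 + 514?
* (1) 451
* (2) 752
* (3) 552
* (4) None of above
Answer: 3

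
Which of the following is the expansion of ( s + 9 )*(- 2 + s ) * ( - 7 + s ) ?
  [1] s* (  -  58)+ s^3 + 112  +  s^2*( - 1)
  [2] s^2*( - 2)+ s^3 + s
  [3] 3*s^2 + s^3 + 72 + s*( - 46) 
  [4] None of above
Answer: 4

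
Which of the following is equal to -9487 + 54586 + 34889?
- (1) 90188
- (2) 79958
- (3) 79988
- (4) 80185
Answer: 3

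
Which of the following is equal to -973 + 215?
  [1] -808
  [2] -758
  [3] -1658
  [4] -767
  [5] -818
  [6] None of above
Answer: 2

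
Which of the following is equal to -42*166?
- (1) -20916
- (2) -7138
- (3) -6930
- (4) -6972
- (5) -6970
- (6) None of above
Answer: 4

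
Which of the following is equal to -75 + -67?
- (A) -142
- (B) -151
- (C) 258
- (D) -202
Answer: A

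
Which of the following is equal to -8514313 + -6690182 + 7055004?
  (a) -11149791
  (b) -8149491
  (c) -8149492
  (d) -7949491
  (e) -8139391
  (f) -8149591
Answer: b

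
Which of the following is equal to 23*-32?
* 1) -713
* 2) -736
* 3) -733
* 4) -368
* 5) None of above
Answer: 2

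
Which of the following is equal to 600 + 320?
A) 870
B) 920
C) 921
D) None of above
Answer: B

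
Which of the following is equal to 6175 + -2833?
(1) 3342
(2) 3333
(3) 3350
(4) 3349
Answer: 1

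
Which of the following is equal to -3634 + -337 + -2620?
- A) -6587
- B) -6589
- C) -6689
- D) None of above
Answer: D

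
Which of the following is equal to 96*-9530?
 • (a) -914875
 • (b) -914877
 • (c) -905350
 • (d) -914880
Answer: d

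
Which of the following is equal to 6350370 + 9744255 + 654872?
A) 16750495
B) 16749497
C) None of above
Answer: B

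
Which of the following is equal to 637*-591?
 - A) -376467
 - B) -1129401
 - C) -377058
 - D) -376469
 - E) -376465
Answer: A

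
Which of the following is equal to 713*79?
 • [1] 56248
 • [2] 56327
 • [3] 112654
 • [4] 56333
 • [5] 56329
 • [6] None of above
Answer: 2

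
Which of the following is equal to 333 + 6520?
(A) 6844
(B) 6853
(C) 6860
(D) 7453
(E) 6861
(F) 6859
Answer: B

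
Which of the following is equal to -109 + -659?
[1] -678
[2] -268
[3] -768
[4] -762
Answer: 3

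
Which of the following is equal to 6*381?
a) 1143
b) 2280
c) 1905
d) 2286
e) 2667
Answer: d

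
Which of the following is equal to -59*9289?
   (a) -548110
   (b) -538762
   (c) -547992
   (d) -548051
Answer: d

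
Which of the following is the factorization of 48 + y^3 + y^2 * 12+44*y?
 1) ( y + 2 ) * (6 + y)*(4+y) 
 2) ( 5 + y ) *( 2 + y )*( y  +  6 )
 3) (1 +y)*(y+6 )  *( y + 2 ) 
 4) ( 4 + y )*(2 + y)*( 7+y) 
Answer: 1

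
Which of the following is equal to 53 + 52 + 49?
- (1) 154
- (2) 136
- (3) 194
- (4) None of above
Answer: 1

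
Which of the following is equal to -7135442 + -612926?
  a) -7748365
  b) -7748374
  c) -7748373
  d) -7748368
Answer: d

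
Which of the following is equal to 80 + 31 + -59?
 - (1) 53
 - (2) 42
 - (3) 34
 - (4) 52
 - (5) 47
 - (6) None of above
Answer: 4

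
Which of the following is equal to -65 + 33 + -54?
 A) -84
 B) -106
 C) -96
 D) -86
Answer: D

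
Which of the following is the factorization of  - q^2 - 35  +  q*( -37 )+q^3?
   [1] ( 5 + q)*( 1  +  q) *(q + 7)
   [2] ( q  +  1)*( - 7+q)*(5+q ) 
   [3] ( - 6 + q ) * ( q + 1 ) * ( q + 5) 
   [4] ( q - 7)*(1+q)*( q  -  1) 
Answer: 2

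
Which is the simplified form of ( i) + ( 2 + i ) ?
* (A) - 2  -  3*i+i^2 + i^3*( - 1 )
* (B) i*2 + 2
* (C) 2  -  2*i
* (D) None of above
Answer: B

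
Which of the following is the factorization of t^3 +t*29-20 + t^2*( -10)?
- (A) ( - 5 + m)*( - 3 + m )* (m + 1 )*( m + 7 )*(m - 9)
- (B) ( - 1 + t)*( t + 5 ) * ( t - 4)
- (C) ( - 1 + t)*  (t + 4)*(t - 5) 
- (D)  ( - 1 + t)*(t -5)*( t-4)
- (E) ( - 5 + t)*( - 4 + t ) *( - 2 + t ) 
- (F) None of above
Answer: D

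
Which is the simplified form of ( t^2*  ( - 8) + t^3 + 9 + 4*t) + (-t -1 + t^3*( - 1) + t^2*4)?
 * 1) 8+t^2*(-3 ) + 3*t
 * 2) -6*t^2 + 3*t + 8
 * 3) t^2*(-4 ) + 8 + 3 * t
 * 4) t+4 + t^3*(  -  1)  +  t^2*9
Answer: 3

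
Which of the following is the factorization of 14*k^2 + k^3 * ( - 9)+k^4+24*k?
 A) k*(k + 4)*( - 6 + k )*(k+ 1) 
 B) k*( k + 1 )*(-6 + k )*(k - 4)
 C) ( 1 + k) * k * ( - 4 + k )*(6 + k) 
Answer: B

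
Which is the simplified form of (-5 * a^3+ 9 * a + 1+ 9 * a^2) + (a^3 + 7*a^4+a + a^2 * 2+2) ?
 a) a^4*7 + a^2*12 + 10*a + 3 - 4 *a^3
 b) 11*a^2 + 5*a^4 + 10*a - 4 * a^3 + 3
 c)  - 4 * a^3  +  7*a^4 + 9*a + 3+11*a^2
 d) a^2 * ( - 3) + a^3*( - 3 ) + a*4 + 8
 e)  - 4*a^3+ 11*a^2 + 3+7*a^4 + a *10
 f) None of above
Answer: e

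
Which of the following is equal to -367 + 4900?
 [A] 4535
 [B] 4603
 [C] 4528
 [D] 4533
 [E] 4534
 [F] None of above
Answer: D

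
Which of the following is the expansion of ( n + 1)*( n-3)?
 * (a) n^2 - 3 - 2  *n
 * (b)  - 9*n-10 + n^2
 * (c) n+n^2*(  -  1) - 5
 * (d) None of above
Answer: a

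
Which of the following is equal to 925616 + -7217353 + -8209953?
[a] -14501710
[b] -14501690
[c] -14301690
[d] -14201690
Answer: b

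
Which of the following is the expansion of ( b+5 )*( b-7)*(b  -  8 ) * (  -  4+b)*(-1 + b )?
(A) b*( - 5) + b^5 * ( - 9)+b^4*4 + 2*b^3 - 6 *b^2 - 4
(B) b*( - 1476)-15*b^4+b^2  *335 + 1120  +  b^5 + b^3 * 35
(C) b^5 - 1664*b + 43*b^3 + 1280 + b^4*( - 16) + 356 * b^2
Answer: B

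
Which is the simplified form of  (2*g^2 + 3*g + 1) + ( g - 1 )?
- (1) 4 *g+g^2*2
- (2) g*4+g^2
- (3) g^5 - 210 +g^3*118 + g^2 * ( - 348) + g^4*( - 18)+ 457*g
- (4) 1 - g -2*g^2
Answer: 1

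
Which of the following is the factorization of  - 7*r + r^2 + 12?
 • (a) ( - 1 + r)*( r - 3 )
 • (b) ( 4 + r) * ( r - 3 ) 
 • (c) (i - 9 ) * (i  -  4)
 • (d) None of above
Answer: d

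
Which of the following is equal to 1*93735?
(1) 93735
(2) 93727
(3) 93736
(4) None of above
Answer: 1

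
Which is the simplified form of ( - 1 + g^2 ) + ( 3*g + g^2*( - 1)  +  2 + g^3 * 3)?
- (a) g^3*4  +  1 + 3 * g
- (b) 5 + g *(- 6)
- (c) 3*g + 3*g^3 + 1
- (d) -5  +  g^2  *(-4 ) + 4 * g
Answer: c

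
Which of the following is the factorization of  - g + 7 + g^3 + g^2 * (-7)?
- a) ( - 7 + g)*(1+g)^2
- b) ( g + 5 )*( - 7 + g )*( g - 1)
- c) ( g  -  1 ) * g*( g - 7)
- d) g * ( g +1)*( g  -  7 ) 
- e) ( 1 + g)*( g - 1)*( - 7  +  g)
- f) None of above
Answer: e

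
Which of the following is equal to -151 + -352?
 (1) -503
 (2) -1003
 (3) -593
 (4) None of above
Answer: 1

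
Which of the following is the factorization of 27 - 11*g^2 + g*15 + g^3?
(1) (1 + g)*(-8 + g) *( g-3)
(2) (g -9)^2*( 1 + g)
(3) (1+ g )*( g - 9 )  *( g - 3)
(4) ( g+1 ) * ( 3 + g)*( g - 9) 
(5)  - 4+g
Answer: 3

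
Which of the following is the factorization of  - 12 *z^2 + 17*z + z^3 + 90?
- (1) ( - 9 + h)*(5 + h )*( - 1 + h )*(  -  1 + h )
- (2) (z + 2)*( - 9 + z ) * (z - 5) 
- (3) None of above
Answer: 2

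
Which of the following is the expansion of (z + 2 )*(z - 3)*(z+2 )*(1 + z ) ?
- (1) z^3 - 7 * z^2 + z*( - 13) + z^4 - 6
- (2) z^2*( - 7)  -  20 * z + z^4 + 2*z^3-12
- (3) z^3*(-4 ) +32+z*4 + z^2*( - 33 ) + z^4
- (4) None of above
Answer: 2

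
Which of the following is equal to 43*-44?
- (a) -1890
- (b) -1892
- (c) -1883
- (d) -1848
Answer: b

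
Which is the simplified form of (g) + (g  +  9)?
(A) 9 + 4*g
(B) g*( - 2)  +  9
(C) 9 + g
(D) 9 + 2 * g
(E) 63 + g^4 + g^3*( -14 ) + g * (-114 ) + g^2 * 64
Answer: D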